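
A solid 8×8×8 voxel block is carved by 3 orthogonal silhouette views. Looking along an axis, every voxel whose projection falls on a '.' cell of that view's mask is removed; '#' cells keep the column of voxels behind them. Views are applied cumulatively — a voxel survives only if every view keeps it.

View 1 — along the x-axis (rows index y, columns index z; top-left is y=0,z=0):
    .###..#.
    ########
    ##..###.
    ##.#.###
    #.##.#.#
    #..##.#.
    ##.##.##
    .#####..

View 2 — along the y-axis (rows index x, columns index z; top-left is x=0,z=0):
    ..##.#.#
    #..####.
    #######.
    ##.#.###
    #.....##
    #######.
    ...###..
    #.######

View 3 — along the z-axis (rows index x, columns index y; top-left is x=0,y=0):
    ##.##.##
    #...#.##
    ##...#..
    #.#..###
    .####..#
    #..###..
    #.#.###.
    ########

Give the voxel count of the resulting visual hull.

136 voxels

before carving: 512 voxels (8×8×8)
  1. axis=0 (YZ plane), |mask|=43  ⇒  voxels=344
  2. axis=1 (XZ plane), |mask|=42  ⇒  voxels=231
  3. axis=2 (XY plane), |mask|=40  ⇒  voxels=136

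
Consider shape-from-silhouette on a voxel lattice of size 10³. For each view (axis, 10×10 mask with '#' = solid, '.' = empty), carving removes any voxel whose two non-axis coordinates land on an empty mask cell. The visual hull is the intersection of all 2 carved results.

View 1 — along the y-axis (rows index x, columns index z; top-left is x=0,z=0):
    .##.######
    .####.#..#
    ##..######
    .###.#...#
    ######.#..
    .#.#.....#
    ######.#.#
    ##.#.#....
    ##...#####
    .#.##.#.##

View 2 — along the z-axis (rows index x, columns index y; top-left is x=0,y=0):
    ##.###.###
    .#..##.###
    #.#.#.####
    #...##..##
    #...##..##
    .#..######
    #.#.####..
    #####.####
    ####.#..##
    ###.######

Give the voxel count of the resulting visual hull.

initial block: 10^3 = 1000
[1] y-view keeps 62 columns → grid now 620
[2] z-view keeps 69 columns → grid now 424

remaining voxels: 424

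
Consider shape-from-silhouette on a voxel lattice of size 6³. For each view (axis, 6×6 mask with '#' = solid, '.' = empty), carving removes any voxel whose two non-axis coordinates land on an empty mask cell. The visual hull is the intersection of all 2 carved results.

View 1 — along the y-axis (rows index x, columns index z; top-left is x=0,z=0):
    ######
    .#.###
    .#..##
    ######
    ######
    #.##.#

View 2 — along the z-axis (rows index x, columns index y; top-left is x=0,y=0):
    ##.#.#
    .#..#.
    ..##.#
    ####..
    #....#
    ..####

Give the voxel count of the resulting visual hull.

before carving: 216 voxels (6×6×6)
V1 y: intersect with XZ mask (29 set) -- 174 left
V2 z: intersect with XY mask (19 set) -- 93 left

remaining voxels: 93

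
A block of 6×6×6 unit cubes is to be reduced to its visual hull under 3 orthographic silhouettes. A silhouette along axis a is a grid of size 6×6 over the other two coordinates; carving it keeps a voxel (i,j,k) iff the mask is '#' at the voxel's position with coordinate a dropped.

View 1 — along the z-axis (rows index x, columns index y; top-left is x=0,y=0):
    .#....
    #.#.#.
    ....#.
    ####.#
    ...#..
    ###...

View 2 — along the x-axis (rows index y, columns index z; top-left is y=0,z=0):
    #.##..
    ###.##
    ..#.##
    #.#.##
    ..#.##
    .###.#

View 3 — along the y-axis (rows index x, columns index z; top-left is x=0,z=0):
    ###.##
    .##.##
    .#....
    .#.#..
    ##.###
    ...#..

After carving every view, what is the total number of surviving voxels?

initial block: 6^3 = 216
step 1: project along z, AND mask (14/36) → |grid| = 84
step 2: project along x, AND mask (22/36) → |grid| = 51
step 3: project along y, AND mask (18/36) → |grid| = 20

remaining voxels: 20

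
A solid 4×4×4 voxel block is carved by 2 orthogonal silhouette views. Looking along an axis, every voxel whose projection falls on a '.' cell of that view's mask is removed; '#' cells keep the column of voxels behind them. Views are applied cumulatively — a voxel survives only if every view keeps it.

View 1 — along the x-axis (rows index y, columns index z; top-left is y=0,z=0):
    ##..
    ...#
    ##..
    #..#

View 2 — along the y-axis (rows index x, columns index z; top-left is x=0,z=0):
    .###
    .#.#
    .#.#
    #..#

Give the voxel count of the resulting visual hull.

17 voxels

initial block: 4^3 = 64
  1. axis=0 (YZ plane), |mask|=7  ⇒  voxels=28
  2. axis=1 (XZ plane), |mask|=9  ⇒  voxels=17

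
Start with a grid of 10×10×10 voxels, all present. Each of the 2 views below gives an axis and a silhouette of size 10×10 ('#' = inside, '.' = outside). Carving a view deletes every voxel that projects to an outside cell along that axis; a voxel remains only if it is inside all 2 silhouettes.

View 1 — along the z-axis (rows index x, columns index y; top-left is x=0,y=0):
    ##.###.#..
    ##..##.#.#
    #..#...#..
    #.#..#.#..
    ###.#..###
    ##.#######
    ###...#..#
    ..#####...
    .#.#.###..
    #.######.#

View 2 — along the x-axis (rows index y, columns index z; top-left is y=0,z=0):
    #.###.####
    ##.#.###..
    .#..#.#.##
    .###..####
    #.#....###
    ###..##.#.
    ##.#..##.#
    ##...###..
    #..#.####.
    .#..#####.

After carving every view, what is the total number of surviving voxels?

voxel count = 351

before carving: 1000 voxels (10×10×10)
carve view 1 (along z, XY-mask fill 58/100): 580 voxels remain
carve view 2 (along x, YZ-mask fill 60/100): 351 voxels remain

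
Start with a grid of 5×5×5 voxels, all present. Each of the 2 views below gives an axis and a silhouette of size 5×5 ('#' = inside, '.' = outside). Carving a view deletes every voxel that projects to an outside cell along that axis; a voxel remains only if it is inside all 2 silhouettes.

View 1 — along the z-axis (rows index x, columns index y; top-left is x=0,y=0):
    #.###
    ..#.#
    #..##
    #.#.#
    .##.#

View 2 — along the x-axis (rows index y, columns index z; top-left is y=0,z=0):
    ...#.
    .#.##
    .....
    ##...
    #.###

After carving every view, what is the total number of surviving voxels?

full grid |V| = 125
  1. axis=2 (XY plane), |mask|=15  ⇒  voxels=75
  2. axis=0 (YZ plane), |mask|=10  ⇒  voxels=30

|visual hull| = 30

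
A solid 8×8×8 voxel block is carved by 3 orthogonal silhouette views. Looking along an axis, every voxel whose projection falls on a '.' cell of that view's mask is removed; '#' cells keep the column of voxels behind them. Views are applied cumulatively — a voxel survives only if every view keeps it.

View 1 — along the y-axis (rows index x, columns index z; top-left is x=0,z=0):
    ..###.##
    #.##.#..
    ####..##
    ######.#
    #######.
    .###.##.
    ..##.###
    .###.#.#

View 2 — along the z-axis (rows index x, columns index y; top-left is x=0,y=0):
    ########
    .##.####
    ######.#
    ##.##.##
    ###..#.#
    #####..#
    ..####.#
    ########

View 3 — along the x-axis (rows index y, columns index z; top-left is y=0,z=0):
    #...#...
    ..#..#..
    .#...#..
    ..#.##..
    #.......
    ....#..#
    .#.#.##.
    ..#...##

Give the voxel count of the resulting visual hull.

full grid |V| = 512
after view 1 [y-axis, 44 of 64 cells solid] → remaining = 352
after view 2 [z-axis, 51 of 64 cells solid] → remaining = 278
after view 3 [x-axis, 19 of 64 cells solid] → remaining = 76

|visual hull| = 76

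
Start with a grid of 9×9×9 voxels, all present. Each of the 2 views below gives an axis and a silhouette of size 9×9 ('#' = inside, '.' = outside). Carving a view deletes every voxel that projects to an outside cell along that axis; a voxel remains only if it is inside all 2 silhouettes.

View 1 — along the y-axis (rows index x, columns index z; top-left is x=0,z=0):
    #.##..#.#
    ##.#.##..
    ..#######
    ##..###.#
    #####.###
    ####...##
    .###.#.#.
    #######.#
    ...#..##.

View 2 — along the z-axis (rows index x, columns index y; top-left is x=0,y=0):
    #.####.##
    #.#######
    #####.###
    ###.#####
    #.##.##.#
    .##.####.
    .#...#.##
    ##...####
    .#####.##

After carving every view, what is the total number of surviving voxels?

remaining voxels: 352

before carving: 729 voxels (9×9×9)
after view 1 [y-axis, 53 of 81 cells solid] → remaining = 477
after view 2 [z-axis, 60 of 81 cells solid] → remaining = 352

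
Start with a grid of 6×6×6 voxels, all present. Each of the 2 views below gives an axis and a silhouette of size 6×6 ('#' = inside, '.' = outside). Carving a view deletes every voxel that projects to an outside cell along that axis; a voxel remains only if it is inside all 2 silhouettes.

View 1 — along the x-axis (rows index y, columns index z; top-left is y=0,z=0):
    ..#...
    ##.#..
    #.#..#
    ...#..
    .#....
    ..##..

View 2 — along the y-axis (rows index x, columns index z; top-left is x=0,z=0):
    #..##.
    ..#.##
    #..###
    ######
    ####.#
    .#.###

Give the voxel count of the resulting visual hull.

remaining voxels: 43

initial block: 6^3 = 216
carve view 1 (along x, YZ-mask fill 11/36): 66 voxels remain
carve view 2 (along y, XZ-mask fill 25/36): 43 voxels remain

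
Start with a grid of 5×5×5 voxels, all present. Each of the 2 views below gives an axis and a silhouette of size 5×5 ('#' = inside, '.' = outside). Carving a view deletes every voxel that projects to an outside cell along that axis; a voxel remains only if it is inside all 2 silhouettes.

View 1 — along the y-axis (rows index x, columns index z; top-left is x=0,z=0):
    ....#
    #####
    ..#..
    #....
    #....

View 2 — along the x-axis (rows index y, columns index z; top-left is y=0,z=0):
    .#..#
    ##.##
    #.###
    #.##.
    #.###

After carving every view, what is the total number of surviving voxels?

before carving: 125 voxels (5×5×5)
[1] y-view keeps 9 columns → grid now 45
[2] x-view keeps 17 columns → grid now 32

voxel count = 32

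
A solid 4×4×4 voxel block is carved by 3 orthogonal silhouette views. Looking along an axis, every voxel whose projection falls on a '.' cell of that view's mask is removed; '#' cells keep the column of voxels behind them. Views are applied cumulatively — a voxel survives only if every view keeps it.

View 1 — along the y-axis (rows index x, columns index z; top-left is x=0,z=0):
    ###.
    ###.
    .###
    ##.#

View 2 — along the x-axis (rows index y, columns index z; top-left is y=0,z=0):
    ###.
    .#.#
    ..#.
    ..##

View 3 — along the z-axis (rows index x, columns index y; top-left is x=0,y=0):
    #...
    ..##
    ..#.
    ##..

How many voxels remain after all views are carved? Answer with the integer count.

before carving: 64 voxels (4×4×4)
carve view 1 (along y, XZ-mask fill 12/16): 48 voxels remain
carve view 2 (along x, YZ-mask fill 8/16): 24 voxels remain
carve view 3 (along z, XY-mask fill 6/16): 10 voxels remain

remaining voxels: 10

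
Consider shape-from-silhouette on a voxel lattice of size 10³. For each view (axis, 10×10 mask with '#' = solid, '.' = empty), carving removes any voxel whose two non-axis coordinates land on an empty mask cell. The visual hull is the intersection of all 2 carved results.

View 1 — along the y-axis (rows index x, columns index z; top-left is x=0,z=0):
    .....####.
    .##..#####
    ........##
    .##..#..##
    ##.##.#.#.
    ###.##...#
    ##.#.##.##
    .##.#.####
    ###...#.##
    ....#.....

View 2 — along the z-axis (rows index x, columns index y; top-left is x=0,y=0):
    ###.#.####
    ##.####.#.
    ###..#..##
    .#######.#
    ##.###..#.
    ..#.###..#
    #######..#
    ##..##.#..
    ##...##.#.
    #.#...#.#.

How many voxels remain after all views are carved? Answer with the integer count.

324 voxels

before carving: 1000 voxels (10×10×10)
V1 y: intersect with XZ mask (51 set) -- 510 left
V2 z: intersect with XY mask (62 set) -- 324 left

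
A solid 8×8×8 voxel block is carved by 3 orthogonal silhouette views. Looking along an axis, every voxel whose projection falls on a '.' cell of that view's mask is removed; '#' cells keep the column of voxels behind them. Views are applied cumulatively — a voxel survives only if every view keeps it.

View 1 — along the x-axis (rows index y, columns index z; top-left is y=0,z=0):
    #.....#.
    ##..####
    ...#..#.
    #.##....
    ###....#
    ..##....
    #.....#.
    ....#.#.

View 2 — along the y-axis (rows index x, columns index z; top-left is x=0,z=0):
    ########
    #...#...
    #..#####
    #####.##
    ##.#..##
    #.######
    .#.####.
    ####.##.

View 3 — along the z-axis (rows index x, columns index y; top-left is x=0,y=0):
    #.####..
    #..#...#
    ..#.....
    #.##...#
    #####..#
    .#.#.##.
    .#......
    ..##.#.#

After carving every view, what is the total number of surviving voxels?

full grid |V| = 512
step 1: project along x, AND mask (23/64) → |grid| = 184
step 2: project along y, AND mask (46/64) → |grid| = 140
step 3: project along z, AND mask (28/64) → |grid| = 65

remaining voxels: 65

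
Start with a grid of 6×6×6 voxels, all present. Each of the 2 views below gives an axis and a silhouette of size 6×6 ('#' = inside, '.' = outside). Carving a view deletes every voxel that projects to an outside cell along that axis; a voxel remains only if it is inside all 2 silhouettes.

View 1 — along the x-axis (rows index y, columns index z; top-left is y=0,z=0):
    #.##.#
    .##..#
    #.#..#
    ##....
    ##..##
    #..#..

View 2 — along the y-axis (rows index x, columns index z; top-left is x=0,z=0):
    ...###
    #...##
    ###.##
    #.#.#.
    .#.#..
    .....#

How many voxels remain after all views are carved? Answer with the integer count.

initial block: 6^3 = 216
step 1: project along x, AND mask (18/36) → |grid| = 108
step 2: project along y, AND mask (17/36) → |grid| = 51

51 voxels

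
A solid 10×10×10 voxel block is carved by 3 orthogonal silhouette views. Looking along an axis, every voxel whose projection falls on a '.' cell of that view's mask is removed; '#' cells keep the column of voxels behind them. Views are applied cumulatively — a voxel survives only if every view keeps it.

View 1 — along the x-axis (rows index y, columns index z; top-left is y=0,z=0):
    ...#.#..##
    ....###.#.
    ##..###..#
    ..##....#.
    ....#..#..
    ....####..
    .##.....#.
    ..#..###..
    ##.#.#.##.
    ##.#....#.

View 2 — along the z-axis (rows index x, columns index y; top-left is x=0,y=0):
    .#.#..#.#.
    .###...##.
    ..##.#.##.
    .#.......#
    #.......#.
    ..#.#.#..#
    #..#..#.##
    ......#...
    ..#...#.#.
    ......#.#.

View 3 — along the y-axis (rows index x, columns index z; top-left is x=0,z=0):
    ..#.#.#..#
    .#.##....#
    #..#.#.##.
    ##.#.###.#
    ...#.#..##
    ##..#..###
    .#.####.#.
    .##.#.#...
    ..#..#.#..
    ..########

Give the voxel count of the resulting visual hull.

before carving: 1000 voxels (10×10×10)
V1 x: intersect with YZ mask (40 set) -- 400 left
V2 z: intersect with XY mask (33 set) -- 142 left
V3 y: intersect with XZ mask (51 set) -- 73 left

73 voxels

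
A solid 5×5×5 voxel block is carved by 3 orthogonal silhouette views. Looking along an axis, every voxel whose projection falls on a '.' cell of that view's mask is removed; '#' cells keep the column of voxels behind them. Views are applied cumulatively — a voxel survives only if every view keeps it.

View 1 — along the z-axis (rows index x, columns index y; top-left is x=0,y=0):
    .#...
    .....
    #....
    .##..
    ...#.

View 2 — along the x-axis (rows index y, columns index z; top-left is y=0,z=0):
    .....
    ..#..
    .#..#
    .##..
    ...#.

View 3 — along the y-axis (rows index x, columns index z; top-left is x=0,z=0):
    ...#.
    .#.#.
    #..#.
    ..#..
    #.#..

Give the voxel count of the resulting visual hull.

full grid |V| = 125
step 1: project along z, AND mask (5/25) → |grid| = 25
step 2: project along x, AND mask (6/25) → |grid| = 6
step 3: project along y, AND mask (8/25) → |grid| = 2

voxel count = 2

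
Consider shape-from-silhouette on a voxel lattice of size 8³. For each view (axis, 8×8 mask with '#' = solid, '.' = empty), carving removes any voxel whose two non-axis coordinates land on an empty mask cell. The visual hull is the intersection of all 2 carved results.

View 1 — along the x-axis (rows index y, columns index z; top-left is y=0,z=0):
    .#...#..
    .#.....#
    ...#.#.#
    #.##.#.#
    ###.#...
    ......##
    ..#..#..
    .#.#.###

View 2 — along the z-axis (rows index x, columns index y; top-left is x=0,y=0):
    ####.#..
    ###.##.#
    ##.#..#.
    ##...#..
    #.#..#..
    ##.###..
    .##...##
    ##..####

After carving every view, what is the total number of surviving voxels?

voxel count = 100

full grid |V| = 512
step 1: project along x, AND mask (25/64) → |grid| = 200
step 2: project along z, AND mask (36/64) → |grid| = 100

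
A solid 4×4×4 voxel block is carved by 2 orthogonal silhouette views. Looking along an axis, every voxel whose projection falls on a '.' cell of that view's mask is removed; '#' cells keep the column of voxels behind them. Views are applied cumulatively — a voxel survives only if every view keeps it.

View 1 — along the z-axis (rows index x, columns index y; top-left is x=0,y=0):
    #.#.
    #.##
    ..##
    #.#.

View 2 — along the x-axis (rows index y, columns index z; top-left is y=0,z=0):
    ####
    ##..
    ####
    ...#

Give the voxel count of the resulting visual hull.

remaining voxels: 30

initial block: 4^3 = 64
[1] z-view keeps 9 columns → grid now 36
[2] x-view keeps 11 columns → grid now 30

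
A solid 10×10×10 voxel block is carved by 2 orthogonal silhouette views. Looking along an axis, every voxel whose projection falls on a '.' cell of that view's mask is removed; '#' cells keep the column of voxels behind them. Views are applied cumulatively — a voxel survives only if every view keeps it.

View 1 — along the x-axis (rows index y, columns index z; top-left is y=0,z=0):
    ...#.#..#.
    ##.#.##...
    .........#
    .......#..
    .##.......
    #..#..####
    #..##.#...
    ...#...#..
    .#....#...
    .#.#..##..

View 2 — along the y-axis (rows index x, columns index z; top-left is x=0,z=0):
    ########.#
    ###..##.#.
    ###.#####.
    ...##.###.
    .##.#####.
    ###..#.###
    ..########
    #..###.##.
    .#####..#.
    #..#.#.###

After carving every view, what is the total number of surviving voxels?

before carving: 1000 voxels (10×10×10)
V1 x: intersect with YZ mask (30 set) -- 300 left
V2 y: intersect with XZ mask (68 set) -- 198 left

|visual hull| = 198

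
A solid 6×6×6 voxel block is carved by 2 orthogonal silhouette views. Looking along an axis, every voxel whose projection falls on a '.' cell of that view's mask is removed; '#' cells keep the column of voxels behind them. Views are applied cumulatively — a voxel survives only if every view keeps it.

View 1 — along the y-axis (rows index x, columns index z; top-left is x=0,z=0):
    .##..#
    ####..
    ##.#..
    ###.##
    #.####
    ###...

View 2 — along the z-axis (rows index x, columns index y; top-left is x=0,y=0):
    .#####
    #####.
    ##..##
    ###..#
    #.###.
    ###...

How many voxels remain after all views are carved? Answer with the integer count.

start: 6×6×6 = 216 voxels
after view 1 [y-axis, 23 of 36 cells solid] → remaining = 138
after view 2 [z-axis, 25 of 36 cells solid] → remaining = 96

voxel count = 96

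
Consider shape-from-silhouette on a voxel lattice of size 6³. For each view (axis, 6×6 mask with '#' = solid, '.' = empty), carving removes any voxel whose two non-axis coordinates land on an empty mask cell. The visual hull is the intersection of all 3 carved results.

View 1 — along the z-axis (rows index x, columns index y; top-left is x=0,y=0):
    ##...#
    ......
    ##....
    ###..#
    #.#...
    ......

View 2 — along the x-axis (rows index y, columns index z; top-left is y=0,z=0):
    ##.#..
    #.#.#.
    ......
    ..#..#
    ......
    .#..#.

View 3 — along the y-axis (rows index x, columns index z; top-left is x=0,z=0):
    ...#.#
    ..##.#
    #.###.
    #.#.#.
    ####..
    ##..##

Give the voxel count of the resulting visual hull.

voxel count = 14

start: 6×6×6 = 216 voxels
after view 1 [z-axis, 11 of 36 cells solid] → remaining = 66
after view 2 [x-axis, 10 of 36 cells solid] → remaining = 25
after view 3 [y-axis, 20 of 36 cells solid] → remaining = 14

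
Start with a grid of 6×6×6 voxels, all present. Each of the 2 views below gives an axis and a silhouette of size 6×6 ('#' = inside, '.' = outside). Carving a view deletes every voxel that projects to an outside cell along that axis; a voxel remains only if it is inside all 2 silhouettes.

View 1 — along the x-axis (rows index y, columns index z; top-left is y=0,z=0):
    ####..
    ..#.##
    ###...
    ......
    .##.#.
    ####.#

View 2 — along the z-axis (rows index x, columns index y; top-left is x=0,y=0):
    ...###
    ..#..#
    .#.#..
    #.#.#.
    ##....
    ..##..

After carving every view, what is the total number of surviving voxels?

start: 6×6×6 = 216 voxels
step 1: project along x, AND mask (18/36) → |grid| = 108
step 2: project along z, AND mask (14/36) → |grid| = 39

remaining voxels: 39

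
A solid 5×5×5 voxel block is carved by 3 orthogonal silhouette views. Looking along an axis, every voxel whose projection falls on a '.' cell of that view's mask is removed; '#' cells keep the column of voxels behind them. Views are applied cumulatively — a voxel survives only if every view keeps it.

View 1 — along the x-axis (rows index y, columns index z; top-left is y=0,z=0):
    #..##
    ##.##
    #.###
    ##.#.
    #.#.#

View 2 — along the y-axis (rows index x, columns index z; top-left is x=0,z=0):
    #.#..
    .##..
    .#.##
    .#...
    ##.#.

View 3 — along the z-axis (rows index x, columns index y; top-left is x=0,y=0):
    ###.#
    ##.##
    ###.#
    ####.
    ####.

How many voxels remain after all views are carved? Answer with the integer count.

before carving: 125 voxels (5×5×5)
[1] x-view keeps 17 columns → grid now 85
[2] y-view keeps 11 columns → grid now 34
[3] z-view keeps 20 columns → grid now 29

|visual hull| = 29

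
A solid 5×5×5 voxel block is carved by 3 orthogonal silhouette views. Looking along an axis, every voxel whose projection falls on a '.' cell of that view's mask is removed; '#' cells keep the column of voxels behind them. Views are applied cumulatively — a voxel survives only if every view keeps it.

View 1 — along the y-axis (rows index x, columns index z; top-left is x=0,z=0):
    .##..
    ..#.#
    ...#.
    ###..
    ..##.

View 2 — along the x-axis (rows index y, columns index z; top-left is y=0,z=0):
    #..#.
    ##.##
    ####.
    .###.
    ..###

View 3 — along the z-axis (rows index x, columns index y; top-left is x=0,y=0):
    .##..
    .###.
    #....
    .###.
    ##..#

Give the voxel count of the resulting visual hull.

voxel count = 18

before carving: 125 voxels (5×5×5)
after view 1 [y-axis, 10 of 25 cells solid] → remaining = 50
after view 2 [x-axis, 16 of 25 cells solid] → remaining = 33
after view 3 [z-axis, 12 of 25 cells solid] → remaining = 18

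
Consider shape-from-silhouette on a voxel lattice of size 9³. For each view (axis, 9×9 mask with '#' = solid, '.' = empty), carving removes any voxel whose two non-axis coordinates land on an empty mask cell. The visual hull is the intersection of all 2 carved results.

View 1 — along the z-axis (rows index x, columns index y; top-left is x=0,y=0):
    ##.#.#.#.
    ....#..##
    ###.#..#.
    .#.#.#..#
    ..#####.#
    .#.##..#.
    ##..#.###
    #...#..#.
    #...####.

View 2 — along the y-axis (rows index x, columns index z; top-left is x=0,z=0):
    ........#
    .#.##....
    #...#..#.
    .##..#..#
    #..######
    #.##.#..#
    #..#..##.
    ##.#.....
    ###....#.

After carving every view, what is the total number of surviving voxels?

before carving: 729 voxels (9×9×9)
step 1: project along z, AND mask (41/81) → |grid| = 369
step 2: project along y, AND mask (34/81) → |grid| = 160

remaining voxels: 160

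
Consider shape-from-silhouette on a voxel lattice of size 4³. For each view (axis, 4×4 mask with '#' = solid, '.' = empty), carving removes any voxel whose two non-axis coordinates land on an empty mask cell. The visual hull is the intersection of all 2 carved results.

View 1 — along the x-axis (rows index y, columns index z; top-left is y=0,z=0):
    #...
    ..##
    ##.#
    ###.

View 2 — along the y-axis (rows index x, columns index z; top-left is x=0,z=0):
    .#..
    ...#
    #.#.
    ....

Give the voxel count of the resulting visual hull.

full grid |V| = 64
step 1: project along x, AND mask (9/16) → |grid| = 36
step 2: project along y, AND mask (4/16) → |grid| = 9

9 voxels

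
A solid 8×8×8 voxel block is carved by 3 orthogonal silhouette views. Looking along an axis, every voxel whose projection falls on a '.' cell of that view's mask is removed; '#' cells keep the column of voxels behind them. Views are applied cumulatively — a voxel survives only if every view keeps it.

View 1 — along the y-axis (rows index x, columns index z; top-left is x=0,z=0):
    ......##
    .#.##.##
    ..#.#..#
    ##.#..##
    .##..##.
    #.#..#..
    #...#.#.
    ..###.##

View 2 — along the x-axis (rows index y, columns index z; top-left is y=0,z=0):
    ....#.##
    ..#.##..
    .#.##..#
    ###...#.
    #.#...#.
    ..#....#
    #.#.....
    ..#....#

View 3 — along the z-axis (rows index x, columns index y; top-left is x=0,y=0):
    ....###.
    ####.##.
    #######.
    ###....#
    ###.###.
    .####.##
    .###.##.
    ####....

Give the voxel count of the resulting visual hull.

|visual hull| = 62

before carving: 512 voxels (8×8×8)
V1 y: intersect with XZ mask (30 set) -- 240 left
V2 x: intersect with YZ mask (23 set) -- 94 left
V3 z: intersect with XY mask (41 set) -- 62 left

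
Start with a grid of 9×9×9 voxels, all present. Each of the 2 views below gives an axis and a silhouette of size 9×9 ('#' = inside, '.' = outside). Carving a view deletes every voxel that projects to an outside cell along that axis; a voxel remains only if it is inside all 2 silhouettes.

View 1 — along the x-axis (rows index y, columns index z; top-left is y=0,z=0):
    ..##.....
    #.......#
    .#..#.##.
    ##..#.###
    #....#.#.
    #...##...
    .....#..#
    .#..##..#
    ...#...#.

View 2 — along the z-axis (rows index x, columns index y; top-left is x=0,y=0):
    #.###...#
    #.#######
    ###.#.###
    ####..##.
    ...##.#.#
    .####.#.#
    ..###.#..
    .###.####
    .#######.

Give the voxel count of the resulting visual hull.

full grid |V| = 729
step 1: project along x, AND mask (28/81) → |grid| = 252
step 2: project along z, AND mask (54/81) → |grid| = 176

|visual hull| = 176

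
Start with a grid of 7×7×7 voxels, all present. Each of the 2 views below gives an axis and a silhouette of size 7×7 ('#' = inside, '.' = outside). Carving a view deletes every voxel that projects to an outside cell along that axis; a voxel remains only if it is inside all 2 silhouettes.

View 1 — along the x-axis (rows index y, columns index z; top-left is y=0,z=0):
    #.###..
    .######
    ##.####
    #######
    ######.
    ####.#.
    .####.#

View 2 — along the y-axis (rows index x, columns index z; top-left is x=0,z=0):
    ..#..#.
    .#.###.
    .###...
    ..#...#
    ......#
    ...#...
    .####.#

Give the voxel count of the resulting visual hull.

initial block: 7^3 = 343
step 1: project along x, AND mask (39/49) → |grid| = 273
step 2: project along y, AND mask (18/49) → |grid| = 104

remaining voxels: 104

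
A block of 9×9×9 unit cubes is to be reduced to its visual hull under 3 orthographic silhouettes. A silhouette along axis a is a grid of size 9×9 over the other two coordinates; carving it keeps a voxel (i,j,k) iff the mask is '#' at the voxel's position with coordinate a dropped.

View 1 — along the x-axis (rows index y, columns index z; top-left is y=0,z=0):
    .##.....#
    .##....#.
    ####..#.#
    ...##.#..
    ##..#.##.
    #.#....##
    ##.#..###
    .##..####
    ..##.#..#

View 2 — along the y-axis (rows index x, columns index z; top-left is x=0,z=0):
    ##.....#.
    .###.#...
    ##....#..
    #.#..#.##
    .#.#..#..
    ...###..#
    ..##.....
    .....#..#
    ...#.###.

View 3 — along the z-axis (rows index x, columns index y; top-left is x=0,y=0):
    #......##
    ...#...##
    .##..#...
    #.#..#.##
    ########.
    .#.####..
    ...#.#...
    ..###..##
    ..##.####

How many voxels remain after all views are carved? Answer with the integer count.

remaining voxels: 71

before carving: 729 voxels (9×9×9)
V1 x: intersect with YZ mask (40 set) -- 360 left
V2 y: intersect with XZ mask (30 set) -- 134 left
V3 z: intersect with XY mask (40 set) -- 71 left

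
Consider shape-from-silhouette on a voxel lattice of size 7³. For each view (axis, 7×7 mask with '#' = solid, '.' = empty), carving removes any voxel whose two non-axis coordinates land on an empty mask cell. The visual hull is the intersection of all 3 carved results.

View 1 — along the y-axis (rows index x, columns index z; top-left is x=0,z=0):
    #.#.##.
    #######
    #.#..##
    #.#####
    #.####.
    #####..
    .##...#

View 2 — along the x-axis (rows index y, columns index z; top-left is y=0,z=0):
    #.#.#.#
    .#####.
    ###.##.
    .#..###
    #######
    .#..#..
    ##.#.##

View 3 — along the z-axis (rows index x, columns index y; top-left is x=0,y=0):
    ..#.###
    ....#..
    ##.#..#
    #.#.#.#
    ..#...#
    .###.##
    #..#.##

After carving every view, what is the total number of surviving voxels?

initial block: 7^3 = 343
  1. axis=1 (XZ plane), |mask|=34  ⇒  voxels=238
  2. axis=0 (YZ plane), |mask|=32  ⇒  voxels=153
  3. axis=2 (XY plane), |mask|=24  ⇒  voxels=75

|visual hull| = 75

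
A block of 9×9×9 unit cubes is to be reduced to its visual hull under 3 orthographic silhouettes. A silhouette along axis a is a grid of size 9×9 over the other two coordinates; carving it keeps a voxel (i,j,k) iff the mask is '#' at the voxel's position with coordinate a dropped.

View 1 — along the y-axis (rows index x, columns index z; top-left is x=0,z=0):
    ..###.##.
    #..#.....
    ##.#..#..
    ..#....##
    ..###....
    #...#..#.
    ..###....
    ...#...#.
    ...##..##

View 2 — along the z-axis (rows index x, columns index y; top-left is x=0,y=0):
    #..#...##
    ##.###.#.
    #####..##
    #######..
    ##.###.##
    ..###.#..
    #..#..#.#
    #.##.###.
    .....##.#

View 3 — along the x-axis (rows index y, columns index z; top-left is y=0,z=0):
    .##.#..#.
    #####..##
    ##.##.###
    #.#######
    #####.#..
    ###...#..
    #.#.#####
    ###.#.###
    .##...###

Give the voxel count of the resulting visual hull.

104 voxels

full grid |V| = 729
V1 y: intersect with XZ mask (29 set) -- 261 left
V2 z: intersect with XY mask (48 set) -- 150 left
V3 x: intersect with YZ mask (55 set) -- 104 left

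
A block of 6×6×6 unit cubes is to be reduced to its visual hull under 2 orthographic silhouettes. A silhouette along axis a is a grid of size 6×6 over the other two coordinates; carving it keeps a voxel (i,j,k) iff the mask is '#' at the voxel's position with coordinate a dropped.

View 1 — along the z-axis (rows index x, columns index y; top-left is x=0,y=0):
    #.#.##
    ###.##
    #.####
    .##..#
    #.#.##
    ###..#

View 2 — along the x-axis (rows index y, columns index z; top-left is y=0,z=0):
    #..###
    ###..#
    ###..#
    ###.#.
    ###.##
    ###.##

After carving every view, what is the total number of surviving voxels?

before carving: 216 voxels (6×6×6)
step 1: project along z, AND mask (25/36) → |grid| = 150
step 2: project along x, AND mask (26/36) → |grid| = 110

remaining voxels: 110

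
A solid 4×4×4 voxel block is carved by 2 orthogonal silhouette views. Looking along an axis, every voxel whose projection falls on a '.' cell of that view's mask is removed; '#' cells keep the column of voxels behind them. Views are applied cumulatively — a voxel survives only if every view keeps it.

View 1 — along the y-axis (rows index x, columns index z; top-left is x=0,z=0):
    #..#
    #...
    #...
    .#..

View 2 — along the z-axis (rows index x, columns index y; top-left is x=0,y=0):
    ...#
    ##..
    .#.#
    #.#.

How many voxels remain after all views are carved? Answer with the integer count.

initial block: 4^3 = 64
  1. axis=1 (XZ plane), |mask|=5  ⇒  voxels=20
  2. axis=2 (XY plane), |mask|=7  ⇒  voxels=8

8 voxels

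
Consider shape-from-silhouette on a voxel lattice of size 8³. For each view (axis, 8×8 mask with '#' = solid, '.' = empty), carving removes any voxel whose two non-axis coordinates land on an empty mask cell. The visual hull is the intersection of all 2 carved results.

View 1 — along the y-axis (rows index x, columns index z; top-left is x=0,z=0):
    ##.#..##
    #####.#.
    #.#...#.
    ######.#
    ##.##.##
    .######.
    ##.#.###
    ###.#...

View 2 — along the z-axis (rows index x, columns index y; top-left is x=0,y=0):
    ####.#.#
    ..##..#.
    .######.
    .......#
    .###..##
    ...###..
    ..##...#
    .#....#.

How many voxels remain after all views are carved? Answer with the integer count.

147 voxels

before carving: 512 voxels (8×8×8)
step 1: project along y, AND mask (43/64) → |grid| = 344
step 2: project along z, AND mask (29/64) → |grid| = 147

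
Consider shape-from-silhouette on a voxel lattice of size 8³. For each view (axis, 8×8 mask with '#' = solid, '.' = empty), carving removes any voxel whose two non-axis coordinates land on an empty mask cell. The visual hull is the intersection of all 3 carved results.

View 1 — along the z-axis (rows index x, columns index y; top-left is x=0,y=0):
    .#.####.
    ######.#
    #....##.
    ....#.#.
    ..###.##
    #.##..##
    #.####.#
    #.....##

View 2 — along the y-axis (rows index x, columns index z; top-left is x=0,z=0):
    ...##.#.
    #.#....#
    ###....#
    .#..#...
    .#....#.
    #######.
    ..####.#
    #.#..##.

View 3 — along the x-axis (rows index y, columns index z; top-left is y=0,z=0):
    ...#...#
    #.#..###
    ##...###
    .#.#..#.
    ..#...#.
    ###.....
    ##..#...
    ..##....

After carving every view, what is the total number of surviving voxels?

|visual hull| = 53

initial block: 8^3 = 512
[1] z-view keeps 36 columns → grid now 288
[2] y-view keeps 30 columns → grid now 139
[3] x-view keeps 25 columns → grid now 53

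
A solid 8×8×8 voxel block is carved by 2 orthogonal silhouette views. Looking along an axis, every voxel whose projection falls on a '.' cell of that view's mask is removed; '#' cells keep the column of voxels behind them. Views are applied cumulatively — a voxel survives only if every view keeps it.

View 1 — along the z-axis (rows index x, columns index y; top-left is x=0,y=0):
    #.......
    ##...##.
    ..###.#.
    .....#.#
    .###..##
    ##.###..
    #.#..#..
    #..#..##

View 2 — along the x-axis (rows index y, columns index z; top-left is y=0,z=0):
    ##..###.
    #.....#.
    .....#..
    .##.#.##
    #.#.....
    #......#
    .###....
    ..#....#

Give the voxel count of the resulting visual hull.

voxel count = 84

full grid |V| = 512
carve view 1 (along z, XY-mask fill 28/64): 224 voxels remain
carve view 2 (along x, YZ-mask fill 22/64): 84 voxels remain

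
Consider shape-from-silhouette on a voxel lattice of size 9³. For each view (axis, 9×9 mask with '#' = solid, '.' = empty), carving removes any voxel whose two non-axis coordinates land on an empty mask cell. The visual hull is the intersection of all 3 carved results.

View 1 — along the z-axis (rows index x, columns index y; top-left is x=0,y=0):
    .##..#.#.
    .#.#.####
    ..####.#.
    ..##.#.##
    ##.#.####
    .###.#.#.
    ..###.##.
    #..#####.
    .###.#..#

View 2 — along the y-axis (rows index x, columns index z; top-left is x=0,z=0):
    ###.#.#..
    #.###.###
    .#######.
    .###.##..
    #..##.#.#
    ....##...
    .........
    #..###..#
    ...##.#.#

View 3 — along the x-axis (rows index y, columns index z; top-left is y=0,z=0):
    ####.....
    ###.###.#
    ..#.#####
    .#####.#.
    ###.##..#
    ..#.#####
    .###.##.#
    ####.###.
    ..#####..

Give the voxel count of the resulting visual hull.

voxel count = 148

full grid |V| = 729
V1 z: intersect with XY mask (48 set) -- 432 left
V2 y: intersect with XZ mask (40 set) -- 217 left
V3 x: intersect with YZ mask (53 set) -- 148 left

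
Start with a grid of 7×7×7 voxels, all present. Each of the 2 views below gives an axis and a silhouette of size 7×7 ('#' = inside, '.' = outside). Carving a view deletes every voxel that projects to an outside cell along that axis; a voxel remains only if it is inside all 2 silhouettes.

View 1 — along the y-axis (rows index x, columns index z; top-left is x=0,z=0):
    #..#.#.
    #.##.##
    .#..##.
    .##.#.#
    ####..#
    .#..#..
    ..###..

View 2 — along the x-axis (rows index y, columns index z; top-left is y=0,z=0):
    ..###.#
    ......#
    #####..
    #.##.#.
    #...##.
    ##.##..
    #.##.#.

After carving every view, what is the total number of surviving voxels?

start: 7×7×7 = 343 voxels
[1] y-view keeps 25 columns → grid now 175
[2] x-view keeps 25 columns → grid now 90

|visual hull| = 90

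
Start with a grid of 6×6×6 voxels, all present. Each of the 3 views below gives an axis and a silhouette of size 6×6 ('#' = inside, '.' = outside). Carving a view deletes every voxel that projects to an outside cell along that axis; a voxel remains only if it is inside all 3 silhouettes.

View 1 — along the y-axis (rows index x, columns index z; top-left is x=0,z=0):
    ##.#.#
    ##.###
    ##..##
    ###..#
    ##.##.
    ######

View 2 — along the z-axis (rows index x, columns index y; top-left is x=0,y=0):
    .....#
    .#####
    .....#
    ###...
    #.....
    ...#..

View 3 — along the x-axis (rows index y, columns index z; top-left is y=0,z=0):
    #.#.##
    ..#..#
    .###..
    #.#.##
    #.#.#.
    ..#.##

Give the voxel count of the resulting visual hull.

start: 6×6×6 = 216 voxels
step 1: project along y, AND mask (27/36) → |grid| = 162
step 2: project along z, AND mask (12/36) → |grid| = 55
step 3: project along x, AND mask (19/36) → |grid| = 26

|visual hull| = 26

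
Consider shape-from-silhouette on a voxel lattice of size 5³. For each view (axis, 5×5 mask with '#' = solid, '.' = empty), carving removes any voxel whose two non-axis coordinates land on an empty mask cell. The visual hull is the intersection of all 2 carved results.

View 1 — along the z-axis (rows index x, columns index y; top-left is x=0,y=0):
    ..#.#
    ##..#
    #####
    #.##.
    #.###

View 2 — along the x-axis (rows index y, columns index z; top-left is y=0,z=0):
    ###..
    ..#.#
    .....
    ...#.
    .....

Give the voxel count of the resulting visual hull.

remaining voxels: 19

full grid |V| = 125
after view 1 [z-axis, 17 of 25 cells solid] → remaining = 85
after view 2 [x-axis, 6 of 25 cells solid] → remaining = 19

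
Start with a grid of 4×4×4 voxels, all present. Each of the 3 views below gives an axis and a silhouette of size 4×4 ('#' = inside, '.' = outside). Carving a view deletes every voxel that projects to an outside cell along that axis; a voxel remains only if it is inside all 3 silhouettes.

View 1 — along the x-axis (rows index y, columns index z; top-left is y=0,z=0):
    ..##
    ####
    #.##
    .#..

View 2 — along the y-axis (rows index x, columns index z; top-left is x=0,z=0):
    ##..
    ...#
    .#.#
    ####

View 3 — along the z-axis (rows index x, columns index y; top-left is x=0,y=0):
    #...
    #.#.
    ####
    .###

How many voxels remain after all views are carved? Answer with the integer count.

|visual hull| = 15

initial block: 4^3 = 64
after view 1 [x-axis, 10 of 16 cells solid] → remaining = 40
after view 2 [y-axis, 9 of 16 cells solid] → remaining = 22
after view 3 [z-axis, 10 of 16 cells solid] → remaining = 15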